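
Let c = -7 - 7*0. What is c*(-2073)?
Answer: 14511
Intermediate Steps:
c = -7 (c = -7 + 0 = -7)
c*(-2073) = -7*(-2073) = 14511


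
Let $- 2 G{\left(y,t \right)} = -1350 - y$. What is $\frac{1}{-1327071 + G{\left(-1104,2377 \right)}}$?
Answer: $- \frac{1}{1326948} \approx -7.5361 \cdot 10^{-7}$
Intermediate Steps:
$G{\left(y,t \right)} = 675 + \frac{y}{2}$ ($G{\left(y,t \right)} = - \frac{-1350 - y}{2} = 675 + \frac{y}{2}$)
$\frac{1}{-1327071 + G{\left(-1104,2377 \right)}} = \frac{1}{-1327071 + \left(675 + \frac{1}{2} \left(-1104\right)\right)} = \frac{1}{-1327071 + \left(675 - 552\right)} = \frac{1}{-1327071 + 123} = \frac{1}{-1326948} = - \frac{1}{1326948}$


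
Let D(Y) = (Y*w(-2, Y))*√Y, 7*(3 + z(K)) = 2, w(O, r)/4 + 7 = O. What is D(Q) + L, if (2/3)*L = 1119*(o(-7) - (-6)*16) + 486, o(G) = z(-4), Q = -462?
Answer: 2202327/14 + 16632*I*√462 ≈ 1.5731e+5 + 3.5749e+5*I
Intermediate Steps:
w(O, r) = -28 + 4*O
z(K) = -19/7 (z(K) = -3 + (⅐)*2 = -3 + 2/7 = -19/7)
o(G) = -19/7
D(Y) = -36*Y^(3/2) (D(Y) = (Y*(-28 + 4*(-2)))*√Y = (Y*(-28 - 8))*√Y = (Y*(-36))*√Y = (-36*Y)*√Y = -36*Y^(3/2))
L = 2202327/14 (L = 3*(1119*(-19/7 - (-6)*16) + 486)/2 = 3*(1119*(-19/7 - 1*(-96)) + 486)/2 = 3*(1119*(-19/7 + 96) + 486)/2 = 3*(1119*(653/7) + 486)/2 = 3*(730707/7 + 486)/2 = (3/2)*(734109/7) = 2202327/14 ≈ 1.5731e+5)
D(Q) + L = -(-16632)*I*√462 + 2202327/14 = 16632*I*√462 + 2202327/14 = 2202327/14 + 16632*I*√462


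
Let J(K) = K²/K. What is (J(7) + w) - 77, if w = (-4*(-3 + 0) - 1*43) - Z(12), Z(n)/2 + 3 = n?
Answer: -119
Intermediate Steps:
Z(n) = -6 + 2*n
w = -49 (w = (-4*(-3 + 0) - 1*43) - (-6 + 2*12) = (-4*(-3) - 43) - (-6 + 24) = (12 - 43) - 1*18 = -31 - 18 = -49)
J(K) = K
(J(7) + w) - 77 = (7 - 49) - 77 = -42 - 77 = -119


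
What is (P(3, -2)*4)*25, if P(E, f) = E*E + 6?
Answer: 1500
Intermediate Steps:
P(E, f) = 6 + E² (P(E, f) = E² + 6 = 6 + E²)
(P(3, -2)*4)*25 = ((6 + 3²)*4)*25 = ((6 + 9)*4)*25 = (15*4)*25 = 60*25 = 1500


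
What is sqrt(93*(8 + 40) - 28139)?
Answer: 5*I*sqrt(947) ≈ 153.87*I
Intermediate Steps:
sqrt(93*(8 + 40) - 28139) = sqrt(93*48 - 28139) = sqrt(4464 - 28139) = sqrt(-23675) = 5*I*sqrt(947)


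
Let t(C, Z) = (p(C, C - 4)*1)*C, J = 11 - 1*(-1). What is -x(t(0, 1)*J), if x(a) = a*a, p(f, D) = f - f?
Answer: 0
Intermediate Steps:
J = 12 (J = 11 + 1 = 12)
p(f, D) = 0
t(C, Z) = 0 (t(C, Z) = (0*1)*C = 0*C = 0)
x(a) = a**2
-x(t(0, 1)*J) = -(0*12)**2 = -1*0**2 = -1*0 = 0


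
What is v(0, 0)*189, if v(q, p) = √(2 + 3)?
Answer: 189*√5 ≈ 422.62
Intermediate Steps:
v(q, p) = √5
v(0, 0)*189 = √5*189 = 189*√5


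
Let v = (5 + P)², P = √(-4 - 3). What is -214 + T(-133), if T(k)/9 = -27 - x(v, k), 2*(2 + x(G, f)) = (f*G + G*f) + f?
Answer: 43411/2 + 11970*I*√7 ≈ 21706.0 + 31670.0*I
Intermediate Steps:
P = I*√7 (P = √(-7) = I*√7 ≈ 2.6458*I)
v = (5 + I*√7)² ≈ 18.0 + 26.458*I
x(G, f) = -2 + f/2 + G*f (x(G, f) = -2 + ((f*G + G*f) + f)/2 = -2 + ((G*f + G*f) + f)/2 = -2 + (2*G*f + f)/2 = -2 + (f + 2*G*f)/2 = -2 + (f/2 + G*f) = -2 + f/2 + G*f)
T(k) = -225 - 9*k/2 - 9*k*(5 + I*√7)² (T(k) = 9*(-27 - (-2 + k/2 + (5 + I*√7)²*k)) = 9*(-27 - (-2 + k/2 + k*(5 + I*√7)²)) = 9*(-27 + (2 - k/2 - k*(5 + I*√7)²)) = 9*(-25 - k/2 - k*(5 + I*√7)²) = -225 - 9*k/2 - 9*k*(5 + I*√7)²)
-214 + T(-133) = -214 + (-225 - 333/2*(-133) - 90*I*(-133)*√7) = -214 + (-225 + 44289/2 + 11970*I*√7) = -214 + (43839/2 + 11970*I*√7) = 43411/2 + 11970*I*√7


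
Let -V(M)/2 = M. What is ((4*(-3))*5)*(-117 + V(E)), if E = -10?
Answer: 5820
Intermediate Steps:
V(M) = -2*M
((4*(-3))*5)*(-117 + V(E)) = ((4*(-3))*5)*(-117 - 2*(-10)) = (-12*5)*(-117 + 20) = -60*(-97) = 5820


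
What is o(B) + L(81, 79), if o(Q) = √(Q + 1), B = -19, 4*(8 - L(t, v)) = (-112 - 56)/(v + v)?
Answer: 653/79 + 3*I*√2 ≈ 8.2658 + 4.2426*I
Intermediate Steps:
L(t, v) = 8 + 21/v (L(t, v) = 8 - (-112 - 56)/(4*(v + v)) = 8 - (-42)/(2*v) = 8 - (-42)*1/(2*v) = 8 - (-21)/v = 8 + 21/v)
o(Q) = √(1 + Q)
o(B) + L(81, 79) = √(1 - 19) + (8 + 21/79) = √(-18) + (8 + 21*(1/79)) = 3*I*√2 + (8 + 21/79) = 3*I*√2 + 653/79 = 653/79 + 3*I*√2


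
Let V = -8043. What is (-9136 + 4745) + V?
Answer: -12434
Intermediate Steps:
(-9136 + 4745) + V = (-9136 + 4745) - 8043 = -4391 - 8043 = -12434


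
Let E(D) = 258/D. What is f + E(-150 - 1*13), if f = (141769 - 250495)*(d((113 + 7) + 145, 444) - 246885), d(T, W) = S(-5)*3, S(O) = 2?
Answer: 4375273082844/163 ≈ 2.6842e+10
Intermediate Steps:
d(T, W) = 6 (d(T, W) = 2*3 = 6)
f = 26842166154 (f = (141769 - 250495)*(6 - 246885) = -108726*(-246879) = 26842166154)
f + E(-150 - 1*13) = 26842166154 + 258/(-150 - 1*13) = 26842166154 + 258/(-150 - 13) = 26842166154 + 258/(-163) = 26842166154 + 258*(-1/163) = 26842166154 - 258/163 = 4375273082844/163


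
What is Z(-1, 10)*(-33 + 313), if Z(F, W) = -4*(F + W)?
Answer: -10080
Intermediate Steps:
Z(F, W) = -4*F - 4*W
Z(-1, 10)*(-33 + 313) = (-4*(-1) - 4*10)*(-33 + 313) = (4 - 40)*280 = -36*280 = -10080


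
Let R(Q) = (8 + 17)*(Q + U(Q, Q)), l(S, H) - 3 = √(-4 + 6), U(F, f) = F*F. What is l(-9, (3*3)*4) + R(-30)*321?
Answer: 6981753 + √2 ≈ 6.9818e+6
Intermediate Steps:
U(F, f) = F²
l(S, H) = 3 + √2 (l(S, H) = 3 + √(-4 + 6) = 3 + √2)
R(Q) = 25*Q + 25*Q² (R(Q) = (8 + 17)*(Q + Q²) = 25*(Q + Q²) = 25*Q + 25*Q²)
l(-9, (3*3)*4) + R(-30)*321 = (3 + √2) + (25*(-30)*(1 - 30))*321 = (3 + √2) + (25*(-30)*(-29))*321 = (3 + √2) + 21750*321 = (3 + √2) + 6981750 = 6981753 + √2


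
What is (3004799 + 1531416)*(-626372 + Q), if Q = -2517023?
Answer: -14259115549925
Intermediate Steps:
(3004799 + 1531416)*(-626372 + Q) = (3004799 + 1531416)*(-626372 - 2517023) = 4536215*(-3143395) = -14259115549925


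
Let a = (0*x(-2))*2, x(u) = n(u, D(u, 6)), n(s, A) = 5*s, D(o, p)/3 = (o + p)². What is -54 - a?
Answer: -54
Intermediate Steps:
D(o, p) = 3*(o + p)²
x(u) = 5*u
a = 0 (a = (0*(5*(-2)))*2 = (0*(-10))*2 = 0*2 = 0)
-54 - a = -54 - 1*0 = -54 + 0 = -54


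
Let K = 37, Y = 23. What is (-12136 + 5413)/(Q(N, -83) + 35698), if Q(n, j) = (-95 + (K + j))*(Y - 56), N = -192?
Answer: -6723/40351 ≈ -0.16661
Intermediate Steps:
Q(n, j) = 1914 - 33*j (Q(n, j) = (-95 + (37 + j))*(23 - 56) = (-58 + j)*(-33) = 1914 - 33*j)
(-12136 + 5413)/(Q(N, -83) + 35698) = (-12136 + 5413)/((1914 - 33*(-83)) + 35698) = -6723/((1914 + 2739) + 35698) = -6723/(4653 + 35698) = -6723/40351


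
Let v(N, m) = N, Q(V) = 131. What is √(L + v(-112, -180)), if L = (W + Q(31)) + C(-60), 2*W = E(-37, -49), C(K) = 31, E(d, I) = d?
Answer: 3*√14/2 ≈ 5.6125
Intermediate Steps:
W = -37/2 (W = (½)*(-37) = -37/2 ≈ -18.500)
L = 287/2 (L = (-37/2 + 131) + 31 = 225/2 + 31 = 287/2 ≈ 143.50)
√(L + v(-112, -180)) = √(287/2 - 112) = √(63/2) = 3*√14/2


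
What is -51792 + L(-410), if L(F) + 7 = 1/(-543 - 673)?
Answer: -62987585/1216 ≈ -51799.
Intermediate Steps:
L(F) = -8513/1216 (L(F) = -7 + 1/(-543 - 673) = -7 + 1/(-1216) = -7 - 1/1216 = -8513/1216)
-51792 + L(-410) = -51792 - 8513/1216 = -62987585/1216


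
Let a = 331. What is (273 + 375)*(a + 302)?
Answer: 410184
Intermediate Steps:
(273 + 375)*(a + 302) = (273 + 375)*(331 + 302) = 648*633 = 410184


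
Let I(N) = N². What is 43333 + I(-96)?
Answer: 52549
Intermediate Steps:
43333 + I(-96) = 43333 + (-96)² = 43333 + 9216 = 52549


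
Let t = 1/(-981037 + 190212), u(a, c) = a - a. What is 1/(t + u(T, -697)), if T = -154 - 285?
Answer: -790825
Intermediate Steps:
T = -439
u(a, c) = 0
t = -1/790825 (t = 1/(-790825) = -1/790825 ≈ -1.2645e-6)
1/(t + u(T, -697)) = 1/(-1/790825 + 0) = 1/(-1/790825) = -790825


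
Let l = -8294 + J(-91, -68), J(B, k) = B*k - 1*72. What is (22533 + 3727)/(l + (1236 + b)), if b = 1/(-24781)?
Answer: -650749060/23343703 ≈ -27.877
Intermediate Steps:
b = -1/24781 ≈ -4.0354e-5
J(B, k) = -72 + B*k (J(B, k) = B*k - 72 = -72 + B*k)
l = -2178 (l = -8294 + (-72 - 91*(-68)) = -8294 + (-72 + 6188) = -8294 + 6116 = -2178)
(22533 + 3727)/(l + (1236 + b)) = (22533 + 3727)/(-2178 + (1236 - 1/24781)) = 26260/(-2178 + 30629315/24781) = 26260/(-23343703/24781) = 26260*(-24781/23343703) = -650749060/23343703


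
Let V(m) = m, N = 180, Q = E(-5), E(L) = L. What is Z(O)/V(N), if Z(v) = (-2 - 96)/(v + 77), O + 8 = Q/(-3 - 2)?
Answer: -7/900 ≈ -0.0077778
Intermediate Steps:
Q = -5
O = -7 (O = -8 - 5/(-3 - 2) = -8 - 5/(-5) = -8 - 5*(-⅕) = -8 + 1 = -7)
Z(v) = -98/(77 + v)
Z(O)/V(N) = -98/(77 - 7)/180 = -98/70*(1/180) = -98*1/70*(1/180) = -7/5*1/180 = -7/900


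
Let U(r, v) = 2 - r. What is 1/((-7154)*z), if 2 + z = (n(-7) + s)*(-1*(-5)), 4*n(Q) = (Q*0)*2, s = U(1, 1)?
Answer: -1/21462 ≈ -4.6594e-5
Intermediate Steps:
s = 1 (s = 2 - 1*1 = 2 - 1 = 1)
n(Q) = 0 (n(Q) = ((Q*0)*2)/4 = (0*2)/4 = (¼)*0 = 0)
z = 3 (z = -2 + (0 + 1)*(-1*(-5)) = -2 + 1*5 = -2 + 5 = 3)
1/((-7154)*z) = 1/(-7154*3) = -1/7154*⅓ = -1/21462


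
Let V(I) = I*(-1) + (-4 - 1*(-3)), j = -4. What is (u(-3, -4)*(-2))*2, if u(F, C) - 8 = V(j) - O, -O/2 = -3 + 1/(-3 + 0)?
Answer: -52/3 ≈ -17.333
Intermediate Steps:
V(I) = -1 - I (V(I) = -I + (-4 + 3) = -I - 1 = -1 - I)
O = 20/3 (O = -2*(-3 + 1/(-3 + 0)) = -2*(-3 + 1/(-3)) = -2*(-3 - ⅓) = -2*(-10/3) = 20/3 ≈ 6.6667)
u(F, C) = 13/3 (u(F, C) = 8 + ((-1 - 1*(-4)) - 1*20/3) = 8 + ((-1 + 4) - 20/3) = 8 + (3 - 20/3) = 8 - 11/3 = 13/3)
(u(-3, -4)*(-2))*2 = ((13/3)*(-2))*2 = -26/3*2 = -52/3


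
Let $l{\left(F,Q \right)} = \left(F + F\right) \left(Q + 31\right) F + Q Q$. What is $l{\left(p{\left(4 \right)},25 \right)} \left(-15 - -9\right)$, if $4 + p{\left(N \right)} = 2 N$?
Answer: $-14502$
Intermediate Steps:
$p{\left(N \right)} = -4 + 2 N$
$l{\left(F,Q \right)} = Q^{2} + 2 F^{2} \left(31 + Q\right)$ ($l{\left(F,Q \right)} = 2 F \left(31 + Q\right) F + Q^{2} = 2 F^{2} \left(31 + Q\right) + Q^{2} = Q^{2} + 2 F^{2} \left(31 + Q\right)$)
$l{\left(p{\left(4 \right)},25 \right)} \left(-15 - -9\right) = \left(25^{2} + 62 \left(-4 + 2 \cdot 4\right)^{2} + 2 \cdot 25 \left(-4 + 2 \cdot 4\right)^{2}\right) \left(-15 - -9\right) = \left(625 + 62 \left(-4 + 8\right)^{2} + 2 \cdot 25 \left(-4 + 8\right)^{2}\right) \left(-15 + 9\right) = \left(625 + 62 \cdot 4^{2} + 2 \cdot 25 \cdot 4^{2}\right) \left(-6\right) = \left(625 + 62 \cdot 16 + 2 \cdot 25 \cdot 16\right) \left(-6\right) = \left(625 + 992 + 800\right) \left(-6\right) = 2417 \left(-6\right) = -14502$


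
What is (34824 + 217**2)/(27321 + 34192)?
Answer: 81913/61513 ≈ 1.3316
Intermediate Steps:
(34824 + 217**2)/(27321 + 34192) = (34824 + 47089)/61513 = 81913*(1/61513) = 81913/61513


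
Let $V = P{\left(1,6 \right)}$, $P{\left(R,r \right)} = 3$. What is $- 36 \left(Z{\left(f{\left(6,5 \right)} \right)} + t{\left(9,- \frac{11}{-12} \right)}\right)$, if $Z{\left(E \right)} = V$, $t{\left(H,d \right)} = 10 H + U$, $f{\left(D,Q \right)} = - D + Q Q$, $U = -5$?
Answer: $-3168$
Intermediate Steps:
$V = 3$
$f{\left(D,Q \right)} = Q^{2} - D$ ($f{\left(D,Q \right)} = - D + Q^{2} = Q^{2} - D$)
$t{\left(H,d \right)} = -5 + 10 H$ ($t{\left(H,d \right)} = 10 H - 5 = -5 + 10 H$)
$Z{\left(E \right)} = 3$
$- 36 \left(Z{\left(f{\left(6,5 \right)} \right)} + t{\left(9,- \frac{11}{-12} \right)}\right) = - 36 \left(3 + \left(-5 + 10 \cdot 9\right)\right) = - 36 \left(3 + \left(-5 + 90\right)\right) = - 36 \left(3 + 85\right) = \left(-36\right) 88 = -3168$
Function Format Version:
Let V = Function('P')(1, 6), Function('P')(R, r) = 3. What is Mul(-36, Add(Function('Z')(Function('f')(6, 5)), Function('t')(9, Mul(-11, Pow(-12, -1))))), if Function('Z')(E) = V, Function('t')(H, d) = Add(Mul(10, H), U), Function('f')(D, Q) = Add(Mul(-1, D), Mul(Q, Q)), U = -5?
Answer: -3168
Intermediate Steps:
V = 3
Function('f')(D, Q) = Add(Pow(Q, 2), Mul(-1, D)) (Function('f')(D, Q) = Add(Mul(-1, D), Pow(Q, 2)) = Add(Pow(Q, 2), Mul(-1, D)))
Function('t')(H, d) = Add(-5, Mul(10, H)) (Function('t')(H, d) = Add(Mul(10, H), -5) = Add(-5, Mul(10, H)))
Function('Z')(E) = 3
Mul(-36, Add(Function('Z')(Function('f')(6, 5)), Function('t')(9, Mul(-11, Pow(-12, -1))))) = Mul(-36, Add(3, Add(-5, Mul(10, 9)))) = Mul(-36, Add(3, Add(-5, 90))) = Mul(-36, Add(3, 85)) = Mul(-36, 88) = -3168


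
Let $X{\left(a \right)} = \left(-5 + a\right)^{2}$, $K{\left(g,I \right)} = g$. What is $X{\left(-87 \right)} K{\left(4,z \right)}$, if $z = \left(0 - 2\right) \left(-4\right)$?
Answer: $33856$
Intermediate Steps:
$z = 8$ ($z = \left(-2\right) \left(-4\right) = 8$)
$X{\left(-87 \right)} K{\left(4,z \right)} = \left(-5 - 87\right)^{2} \cdot 4 = \left(-92\right)^{2} \cdot 4 = 8464 \cdot 4 = 33856$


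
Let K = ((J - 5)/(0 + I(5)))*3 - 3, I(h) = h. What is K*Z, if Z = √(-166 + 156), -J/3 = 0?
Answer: -6*I*√10 ≈ -18.974*I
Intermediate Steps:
J = 0 (J = -3*0 = 0)
Z = I*√10 (Z = √(-10) = I*√10 ≈ 3.1623*I)
K = -6 (K = ((0 - 5)/(0 + 5))*3 - 3 = -5/5*3 - 3 = -5*⅕*3 - 3 = -1*3 - 3 = -3 - 3 = -6)
K*Z = -6*I*√10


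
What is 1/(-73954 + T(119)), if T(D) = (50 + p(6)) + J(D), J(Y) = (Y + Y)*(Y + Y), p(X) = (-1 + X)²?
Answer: -1/17235 ≈ -5.8021e-5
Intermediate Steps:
J(Y) = 4*Y² (J(Y) = (2*Y)*(2*Y) = 4*Y²)
T(D) = 75 + 4*D² (T(D) = (50 + (-1 + 6)²) + 4*D² = (50 + 5²) + 4*D² = (50 + 25) + 4*D² = 75 + 4*D²)
1/(-73954 + T(119)) = 1/(-73954 + (75 + 4*119²)) = 1/(-73954 + (75 + 4*14161)) = 1/(-73954 + (75 + 56644)) = 1/(-73954 + 56719) = 1/(-17235) = -1/17235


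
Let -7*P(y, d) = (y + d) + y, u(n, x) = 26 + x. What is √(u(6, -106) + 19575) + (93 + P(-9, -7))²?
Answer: 456976/49 + √19495 ≈ 9465.7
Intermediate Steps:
P(y, d) = -2*y/7 - d/7 (P(y, d) = -((y + d) + y)/7 = -((d + y) + y)/7 = -(d + 2*y)/7 = -2*y/7 - d/7)
√(u(6, -106) + 19575) + (93 + P(-9, -7))² = √((26 - 106) + 19575) + (93 + (-2/7*(-9) - ⅐*(-7)))² = √(-80 + 19575) + (93 + (18/7 + 1))² = √19495 + (93 + 25/7)² = √19495 + (676/7)² = √19495 + 456976/49 = 456976/49 + √19495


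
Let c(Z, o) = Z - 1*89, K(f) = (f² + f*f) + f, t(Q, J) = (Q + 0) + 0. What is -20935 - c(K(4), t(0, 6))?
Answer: -20882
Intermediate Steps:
t(Q, J) = Q (t(Q, J) = Q + 0 = Q)
K(f) = f + 2*f² (K(f) = (f² + f²) + f = 2*f² + f = f + 2*f²)
c(Z, o) = -89 + Z (c(Z, o) = Z - 89 = -89 + Z)
-20935 - c(K(4), t(0, 6)) = -20935 - (-89 + 4*(1 + 2*4)) = -20935 - (-89 + 4*(1 + 8)) = -20935 - (-89 + 4*9) = -20935 - (-89 + 36) = -20935 - 1*(-53) = -20935 + 53 = -20882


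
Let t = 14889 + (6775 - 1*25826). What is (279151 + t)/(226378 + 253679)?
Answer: 91663/160019 ≈ 0.57283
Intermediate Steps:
t = -4162 (t = 14889 + (6775 - 25826) = 14889 - 19051 = -4162)
(279151 + t)/(226378 + 253679) = (279151 - 4162)/(226378 + 253679) = 274989/480057 = 274989*(1/480057) = 91663/160019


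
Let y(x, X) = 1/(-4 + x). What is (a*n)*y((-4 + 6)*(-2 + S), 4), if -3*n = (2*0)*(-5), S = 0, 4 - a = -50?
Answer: 0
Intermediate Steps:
a = 54 (a = 4 - 1*(-50) = 4 + 50 = 54)
n = 0 (n = -2*0*(-5)/3 = -0*(-5) = -⅓*0 = 0)
(a*n)*y((-4 + 6)*(-2 + S), 4) = (54*0)/(-4 + (-4 + 6)*(-2 + 0)) = 0/(-4 + 2*(-2)) = 0/(-4 - 4) = 0/(-8) = 0*(-⅛) = 0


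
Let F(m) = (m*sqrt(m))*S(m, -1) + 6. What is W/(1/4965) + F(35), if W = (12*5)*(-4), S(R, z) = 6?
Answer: -1191594 + 210*sqrt(35) ≈ -1.1904e+6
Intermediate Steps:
F(m) = 6 + 6*m**(3/2) (F(m) = (m*sqrt(m))*6 + 6 = m**(3/2)*6 + 6 = 6*m**(3/2) + 6 = 6 + 6*m**(3/2))
W = -240 (W = 60*(-4) = -240)
W/(1/4965) + F(35) = -240/(1/4965) + (6 + 6*35**(3/2)) = -240/1/4965 + (6 + 6*(35*sqrt(35))) = -240*4965 + (6 + 210*sqrt(35)) = -1191600 + (6 + 210*sqrt(35)) = -1191594 + 210*sqrt(35)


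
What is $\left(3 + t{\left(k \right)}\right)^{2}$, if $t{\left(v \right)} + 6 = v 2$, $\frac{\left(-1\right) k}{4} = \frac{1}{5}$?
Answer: $\frac{529}{25} \approx 21.16$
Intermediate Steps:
$k = - \frac{4}{5} \approx -0.8$
$t{\left(v \right)} = -6 + 2 v$ ($t{\left(v \right)} = -6 + v 2 = -6 + 2 v$)
$\left(3 + t{\left(k \right)}\right)^{2} = \left(3 + \left(-6 + 2 \left(- \frac{4}{5}\right)\right)\right)^{2} = \left(3 - \frac{38}{5}\right)^{2} = \left(- \frac{23}{5}\right)^{2} = \frac{529}{25}$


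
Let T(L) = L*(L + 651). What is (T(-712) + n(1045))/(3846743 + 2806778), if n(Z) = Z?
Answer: 44477/6653521 ≈ 0.0066847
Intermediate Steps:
T(L) = L*(651 + L)
(T(-712) + n(1045))/(3846743 + 2806778) = (-712*(651 - 712) + 1045)/(3846743 + 2806778) = (-712*(-61) + 1045)/6653521 = (43432 + 1045)*(1/6653521) = 44477*(1/6653521) = 44477/6653521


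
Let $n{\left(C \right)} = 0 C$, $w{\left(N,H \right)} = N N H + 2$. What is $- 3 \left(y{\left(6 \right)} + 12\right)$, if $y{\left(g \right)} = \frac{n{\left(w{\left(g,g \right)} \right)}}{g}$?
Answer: $-36$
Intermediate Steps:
$w{\left(N,H \right)} = 2 + H N^{2}$ ($w{\left(N,H \right)} = N^{2} H + 2 = H N^{2} + 2 = 2 + H N^{2}$)
$n{\left(C \right)} = 0$
$y{\left(g \right)} = 0$ ($y{\left(g \right)} = \frac{0}{g} = 0$)
$- 3 \left(y{\left(6 \right)} + 12\right) = - 3 \left(0 + 12\right) = \left(-3\right) 12 = -36$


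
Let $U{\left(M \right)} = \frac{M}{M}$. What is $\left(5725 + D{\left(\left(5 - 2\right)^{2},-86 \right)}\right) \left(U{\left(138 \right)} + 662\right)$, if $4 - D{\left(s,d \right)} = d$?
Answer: $3855345$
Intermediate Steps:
$U{\left(M \right)} = 1$
$D{\left(s,d \right)} = 4 - d$
$\left(5725 + D{\left(\left(5 - 2\right)^{2},-86 \right)}\right) \left(U{\left(138 \right)} + 662\right) = \left(5725 + \left(4 - -86\right)\right) \left(1 + 662\right) = \left(5725 + \left(4 + 86\right)\right) 663 = \left(5725 + 90\right) 663 = 5815 \cdot 663 = 3855345$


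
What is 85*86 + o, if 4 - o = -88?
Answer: 7402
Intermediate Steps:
o = 92 (o = 4 - 1*(-88) = 4 + 88 = 92)
85*86 + o = 85*86 + 92 = 7310 + 92 = 7402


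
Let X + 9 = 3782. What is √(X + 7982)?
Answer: √11755 ≈ 108.42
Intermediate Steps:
X = 3773 (X = -9 + 3782 = 3773)
√(X + 7982) = √(3773 + 7982) = √11755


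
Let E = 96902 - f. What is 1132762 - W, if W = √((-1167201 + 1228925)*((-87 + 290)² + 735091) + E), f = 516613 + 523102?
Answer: 1132762 - √47915398387 ≈ 9.1387e+5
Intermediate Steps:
f = 1039715
E = -942813 (E = 96902 - 1*1039715 = 96902 - 1039715 = -942813)
W = √47915398387 (W = √((-1167201 + 1228925)*((-87 + 290)² + 735091) - 942813) = √(61724*(203² + 735091) - 942813) = √(61724*(41209 + 735091) - 942813) = √(61724*776300 - 942813) = √(47916341200 - 942813) = √47915398387 ≈ 2.1890e+5)
1132762 - W = 1132762 - √47915398387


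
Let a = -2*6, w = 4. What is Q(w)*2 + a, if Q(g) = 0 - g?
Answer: -20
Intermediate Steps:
a = -12
Q(g) = -g
Q(w)*2 + a = -1*4*2 - 12 = -4*2 - 12 = -8 - 12 = -20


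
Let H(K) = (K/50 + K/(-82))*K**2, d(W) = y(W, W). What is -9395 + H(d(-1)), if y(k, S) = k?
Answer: -9629883/1025 ≈ -9395.0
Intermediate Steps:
d(W) = W
H(K) = 8*K**3/1025 (H(K) = (K*(1/50) + K*(-1/82))*K**2 = (K/50 - K/82)*K**2 = (8*K/1025)*K**2 = 8*K**3/1025)
-9395 + H(d(-1)) = -9395 + (8/1025)*(-1)**3 = -9395 + (8/1025)*(-1) = -9395 - 8/1025 = -9629883/1025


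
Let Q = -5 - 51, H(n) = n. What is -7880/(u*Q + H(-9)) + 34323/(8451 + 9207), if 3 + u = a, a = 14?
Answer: 10706461/735750 ≈ 14.552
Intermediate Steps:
u = 11 (u = -3 + 14 = 11)
Q = -56
-7880/(u*Q + H(-9)) + 34323/(8451 + 9207) = -7880/(11*(-56) - 9) + 34323/(8451 + 9207) = -7880/(-616 - 9) + 34323/17658 = -7880/(-625) + 34323*(1/17658) = -7880*(-1/625) + 11441/5886 = 1576/125 + 11441/5886 = 10706461/735750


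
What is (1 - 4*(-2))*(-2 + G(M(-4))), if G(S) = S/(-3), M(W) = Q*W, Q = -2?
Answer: -42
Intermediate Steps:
M(W) = -2*W
G(S) = -S/3 (G(S) = S*(-⅓) = -S/3)
(1 - 4*(-2))*(-2 + G(M(-4))) = (1 - 4*(-2))*(-2 - (-2)*(-4)/3) = (1 + 8)*(-2 - ⅓*8) = 9*(-2 - 8/3) = 9*(-14/3) = -42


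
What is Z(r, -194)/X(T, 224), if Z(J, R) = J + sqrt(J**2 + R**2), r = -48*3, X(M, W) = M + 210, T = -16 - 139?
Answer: -144/55 + 2*sqrt(14593)/55 ≈ 1.7746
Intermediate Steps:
T = -155
X(M, W) = 210 + M
r = -144
Z(r, -194)/X(T, 224) = (-144 + sqrt((-144)**2 + (-194)**2))/(210 - 155) = (-144 + sqrt(20736 + 37636))/55 = (-144 + sqrt(58372))*(1/55) = (-144 + 2*sqrt(14593))*(1/55) = -144/55 + 2*sqrt(14593)/55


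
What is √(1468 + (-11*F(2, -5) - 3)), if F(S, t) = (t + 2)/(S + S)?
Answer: √5893/2 ≈ 38.383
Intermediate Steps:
F(S, t) = (2 + t)/(2*S) (F(S, t) = (2 + t)/((2*S)) = (2 + t)*(1/(2*S)) = (2 + t)/(2*S))
√(1468 + (-11*F(2, -5) - 3)) = √(1468 + (-11*(2 - 5)/(2*2) - 3)) = √(1468 + (-11*(-3)/(2*2) - 3)) = √(1468 + (-11*(-¾) - 3)) = √(1468 + (33/4 - 3)) = √(1468 + 21/4) = √(5893/4) = √5893/2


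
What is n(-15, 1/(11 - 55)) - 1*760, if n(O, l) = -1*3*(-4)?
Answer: -748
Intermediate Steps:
n(O, l) = 12 (n(O, l) = -3*(-4) = 12)
n(-15, 1/(11 - 55)) - 1*760 = 12 - 1*760 = 12 - 760 = -748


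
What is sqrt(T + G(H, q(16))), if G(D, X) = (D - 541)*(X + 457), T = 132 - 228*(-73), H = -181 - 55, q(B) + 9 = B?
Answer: 2*I*sqrt(85938) ≈ 586.3*I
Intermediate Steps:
q(B) = -9 + B
H = -236
T = 16776 (T = 132 + 16644 = 16776)
G(D, X) = (-541 + D)*(457 + X)
sqrt(T + G(H, q(16))) = sqrt(16776 + (-247237 - 541*(-9 + 16) + 457*(-236) - 236*(-9 + 16))) = sqrt(16776 + (-247237 - 541*7 - 107852 - 236*7)) = sqrt(16776 + (-247237 - 3787 - 107852 - 1652)) = sqrt(16776 - 360528) = sqrt(-343752) = 2*I*sqrt(85938)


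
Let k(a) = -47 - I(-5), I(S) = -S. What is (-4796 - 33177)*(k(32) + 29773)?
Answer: -1128595533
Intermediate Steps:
k(a) = -52 (k(a) = -47 - (-1)*(-5) = -47 - 1*5 = -47 - 5 = -52)
(-4796 - 33177)*(k(32) + 29773) = (-4796 - 33177)*(-52 + 29773) = -37973*29721 = -1128595533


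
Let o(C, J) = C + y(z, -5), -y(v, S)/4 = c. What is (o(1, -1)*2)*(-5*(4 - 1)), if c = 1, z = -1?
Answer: 90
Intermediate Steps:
y(v, S) = -4 (y(v, S) = -4*1 = -4)
o(C, J) = -4 + C (o(C, J) = C - 4 = -4 + C)
(o(1, -1)*2)*(-5*(4 - 1)) = ((-4 + 1)*2)*(-5*(4 - 1)) = (-3*2)*(-5*3) = -6*(-15) = 90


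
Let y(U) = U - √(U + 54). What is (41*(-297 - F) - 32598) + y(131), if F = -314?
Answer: -31770 - √185 ≈ -31784.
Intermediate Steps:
y(U) = U - √(54 + U)
(41*(-297 - F) - 32598) + y(131) = (41*(-297 - 1*(-314)) - 32598) + (131 - √(54 + 131)) = (41*(-297 + 314) - 32598) + (131 - √185) = (41*17 - 32598) + (131 - √185) = (697 - 32598) + (131 - √185) = -31901 + (131 - √185) = -31770 - √185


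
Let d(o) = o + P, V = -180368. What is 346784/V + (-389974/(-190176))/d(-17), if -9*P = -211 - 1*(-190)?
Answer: -114576569/55553344 ≈ -2.0625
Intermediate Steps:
P = 7/3 (P = -(-211 - 1*(-190))/9 = -(-211 + 190)/9 = -1/9*(-21) = 7/3 ≈ 2.3333)
d(o) = 7/3 + o (d(o) = o + 7/3 = 7/3 + o)
346784/V + (-389974/(-190176))/d(-17) = 346784/(-180368) + (-389974/(-190176))/(7/3 - 17) = 346784*(-1/180368) + (-389974*(-1/190176))/(-44/3) = -21674/11273 + (689/336)*(-3/44) = -21674/11273 - 689/4928 = -114576569/55553344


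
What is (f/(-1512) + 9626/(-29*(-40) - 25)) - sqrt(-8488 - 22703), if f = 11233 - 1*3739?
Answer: 1008137/286020 - I*sqrt(31191) ≈ 3.5247 - 176.61*I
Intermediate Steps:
f = 7494 (f = 11233 - 3739 = 7494)
(f/(-1512) + 9626/(-29*(-40) - 25)) - sqrt(-8488 - 22703) = (7494/(-1512) + 9626/(-29*(-40) - 25)) - sqrt(-8488 - 22703) = (7494*(-1/1512) + 9626/(1160 - 25)) - sqrt(-31191) = (-1249/252 + 9626/1135) - I*sqrt(31191) = 1008137/286020 - I*sqrt(31191)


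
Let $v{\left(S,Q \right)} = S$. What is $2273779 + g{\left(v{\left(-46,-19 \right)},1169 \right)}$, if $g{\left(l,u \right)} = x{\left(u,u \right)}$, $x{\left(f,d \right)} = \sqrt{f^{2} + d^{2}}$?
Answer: $2273779 + 1169 \sqrt{2} \approx 2.2754 \cdot 10^{6}$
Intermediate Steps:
$x{\left(f,d \right)} = \sqrt{d^{2} + f^{2}}$
$g{\left(l,u \right)} = \sqrt{2} \sqrt{u^{2}}$ ($g{\left(l,u \right)} = \sqrt{u^{2} + u^{2}} = \sqrt{2 u^{2}} = \sqrt{2} \sqrt{u^{2}}$)
$2273779 + g{\left(v{\left(-46,-19 \right)},1169 \right)} = 2273779 + \sqrt{2} \sqrt{1169^{2}} = 2273779 + \sqrt{2} \sqrt{1366561} = 2273779 + \sqrt{2} \cdot 1169 = 2273779 + 1169 \sqrt{2}$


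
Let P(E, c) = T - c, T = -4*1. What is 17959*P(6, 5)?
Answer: -161631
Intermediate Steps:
T = -4
P(E, c) = -4 - c
17959*P(6, 5) = 17959*(-4 - 1*5) = 17959*(-4 - 5) = 17959*(-9) = -161631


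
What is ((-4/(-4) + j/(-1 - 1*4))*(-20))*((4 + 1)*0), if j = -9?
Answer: 0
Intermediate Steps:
((-4/(-4) + j/(-1 - 1*4))*(-20))*((4 + 1)*0) = ((-4/(-4) - 9/(-1 - 1*4))*(-20))*((4 + 1)*0) = ((-4*(-¼) - 9/(-1 - 4))*(-20))*(5*0) = ((1 - 9/(-5))*(-20))*0 = ((1 - 9*(-⅕))*(-20))*0 = ((1 + 9/5)*(-20))*0 = ((14/5)*(-20))*0 = -56*0 = 0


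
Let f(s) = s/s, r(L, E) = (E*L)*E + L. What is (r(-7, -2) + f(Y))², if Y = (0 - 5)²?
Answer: 1156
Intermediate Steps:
r(L, E) = L + L*E² (r(L, E) = L*E² + L = L + L*E²)
Y = 25 (Y = (-5)² = 25)
f(s) = 1
(r(-7, -2) + f(Y))² = (-7*(1 + (-2)²) + 1)² = (-7*(1 + 4) + 1)² = (-7*5 + 1)² = (-35 + 1)² = (-34)² = 1156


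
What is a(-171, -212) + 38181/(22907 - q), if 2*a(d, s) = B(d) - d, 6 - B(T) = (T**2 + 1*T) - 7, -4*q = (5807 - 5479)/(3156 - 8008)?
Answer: -72958063087/5052031 ≈ -14441.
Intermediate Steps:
q = 41/2426 (q = -(5807 - 5479)/(4*(3156 - 8008)) = -82/(-4852) = -82*(-1)/4852 = -1/4*(-82/1213) = 41/2426 ≈ 0.016900)
B(T) = 13 - T - T**2 (B(T) = 6 - ((T**2 + 1*T) - 7) = 6 - ((T**2 + T) - 7) = 6 - ((T + T**2) - 7) = 6 - (-7 + T + T**2) = 6 + (7 - T - T**2) = 13 - T - T**2)
a(d, s) = 13/2 - d - d**2/2 (a(d, s) = ((13 - d - d**2) - d)/2 = (13 - d**2 - 2*d)/2 = 13/2 - d - d**2/2)
a(-171, -212) + 38181/(22907 - q) = (13/2 - 1*(-171) - 1/2*(-171)**2) + 38181/(22907 - 1*41/2426) = (13/2 + 171 - 1/2*29241) + 38181/(22907 - 41/2426) = (13/2 + 171 - 29241/2) + 38181/(55572341/2426) = -14443 + 38181*(2426/55572341) = -14443 + 8420646/5052031 = -72958063087/5052031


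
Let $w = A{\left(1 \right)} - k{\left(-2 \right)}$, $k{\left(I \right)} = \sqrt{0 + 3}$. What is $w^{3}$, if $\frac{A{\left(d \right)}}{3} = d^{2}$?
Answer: $\left(3 - \sqrt{3}\right)^{3} \approx 2.0385$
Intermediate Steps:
$k{\left(I \right)} = \sqrt{3}$
$A{\left(d \right)} = 3 d^{2}$
$w = 3 - \sqrt{3}$ ($w = 3 \cdot 1^{2} - \sqrt{3} = 3 \cdot 1 - \sqrt{3} = 3 - \sqrt{3} \approx 1.268$)
$w^{3} = \left(3 - \sqrt{3}\right)^{3}$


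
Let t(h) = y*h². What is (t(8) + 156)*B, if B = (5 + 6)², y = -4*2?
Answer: -43076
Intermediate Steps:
y = -8
B = 121 (B = 11² = 121)
t(h) = -8*h²
(t(8) + 156)*B = (-8*8² + 156)*121 = (-8*64 + 156)*121 = (-512 + 156)*121 = -356*121 = -43076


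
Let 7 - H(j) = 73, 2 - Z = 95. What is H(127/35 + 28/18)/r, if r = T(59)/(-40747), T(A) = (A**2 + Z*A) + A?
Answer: -81494/59 ≈ -1381.3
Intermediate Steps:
Z = -93 (Z = 2 - 1*95 = 2 - 95 = -93)
H(j) = -66 (H(j) = 7 - 1*73 = 7 - 73 = -66)
T(A) = A**2 - 92*A (T(A) = (A**2 - 93*A) + A = A**2 - 92*A)
r = 1947/40747 (r = (59*(-92 + 59))/(-40747) = (59*(-33))*(-1/40747) = -1947*(-1/40747) = 1947/40747 ≈ 0.047783)
H(127/35 + 28/18)/r = -66/1947/40747 = -66*40747/1947 = -81494/59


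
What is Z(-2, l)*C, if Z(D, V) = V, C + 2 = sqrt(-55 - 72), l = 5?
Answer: -10 + 5*I*sqrt(127) ≈ -10.0 + 56.347*I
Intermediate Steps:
C = -2 + I*sqrt(127) (C = -2 + sqrt(-55 - 72) = -2 + sqrt(-127) = -2 + I*sqrt(127) ≈ -2.0 + 11.269*I)
Z(-2, l)*C = 5*(-2 + I*sqrt(127)) = -10 + 5*I*sqrt(127)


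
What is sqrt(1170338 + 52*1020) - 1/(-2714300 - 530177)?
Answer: 1/3244477 + sqrt(1223378) ≈ 1106.1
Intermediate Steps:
sqrt(1170338 + 52*1020) - 1/(-2714300 - 530177) = sqrt(1170338 + 53040) - 1/(-3244477) = sqrt(1223378) - 1*(-1/3244477) = sqrt(1223378) + 1/3244477 = 1/3244477 + sqrt(1223378)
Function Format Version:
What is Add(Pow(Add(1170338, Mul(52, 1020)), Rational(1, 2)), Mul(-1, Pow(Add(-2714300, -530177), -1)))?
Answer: Add(Rational(1, 3244477), Pow(1223378, Rational(1, 2))) ≈ 1106.1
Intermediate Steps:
Add(Pow(Add(1170338, Mul(52, 1020)), Rational(1, 2)), Mul(-1, Pow(Add(-2714300, -530177), -1))) = Add(Pow(Add(1170338, 53040), Rational(1, 2)), Mul(-1, Pow(-3244477, -1))) = Add(Pow(1223378, Rational(1, 2)), Mul(-1, Rational(-1, 3244477))) = Add(Pow(1223378, Rational(1, 2)), Rational(1, 3244477)) = Add(Rational(1, 3244477), Pow(1223378, Rational(1, 2)))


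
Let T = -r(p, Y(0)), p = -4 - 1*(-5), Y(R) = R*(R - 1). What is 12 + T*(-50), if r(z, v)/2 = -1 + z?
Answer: 12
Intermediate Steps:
Y(R) = R*(-1 + R)
p = 1 (p = -4 + 5 = 1)
r(z, v) = -2 + 2*z (r(z, v) = 2*(-1 + z) = -2 + 2*z)
T = 0 (T = -(-2 + 2*1) = -(-2 + 2) = -1*0 = 0)
12 + T*(-50) = 12 + 0*(-50) = 12 + 0 = 12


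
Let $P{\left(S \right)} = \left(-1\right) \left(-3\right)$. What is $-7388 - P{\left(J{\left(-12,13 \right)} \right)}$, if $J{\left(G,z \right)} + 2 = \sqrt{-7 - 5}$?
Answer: $-7391$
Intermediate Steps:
$J{\left(G,z \right)} = -2 + 2 i \sqrt{3}$ ($J{\left(G,z \right)} = -2 + \sqrt{-7 - 5} = -2 + \sqrt{-12} = -2 + 2 i \sqrt{3}$)
$P{\left(S \right)} = 3$
$-7388 - P{\left(J{\left(-12,13 \right)} \right)} = -7388 - 3 = -7391$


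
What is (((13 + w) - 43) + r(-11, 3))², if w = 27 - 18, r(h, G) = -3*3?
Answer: 900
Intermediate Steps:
r(h, G) = -9
w = 9
(((13 + w) - 43) + r(-11, 3))² = (((13 + 9) - 43) - 9)² = ((22 - 43) - 9)² = (-21 - 9)² = (-30)² = 900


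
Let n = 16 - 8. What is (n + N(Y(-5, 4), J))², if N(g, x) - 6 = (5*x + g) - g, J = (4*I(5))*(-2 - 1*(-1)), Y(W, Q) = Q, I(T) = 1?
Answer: 36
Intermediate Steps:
n = 8
J = -4 (J = (4*1)*(-2 - 1*(-1)) = 4*(-2 + 1) = 4*(-1) = -4)
N(g, x) = 6 + 5*x (N(g, x) = 6 + ((5*x + g) - g) = 6 + ((g + 5*x) - g) = 6 + 5*x)
(n + N(Y(-5, 4), J))² = (8 + (6 + 5*(-4)))² = (8 + (6 - 20))² = (8 - 14)² = (-6)² = 36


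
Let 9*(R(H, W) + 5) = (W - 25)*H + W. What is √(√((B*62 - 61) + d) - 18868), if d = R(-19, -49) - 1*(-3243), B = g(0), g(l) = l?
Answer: √(-169812 + 15*√1198)/3 ≈ 137.15*I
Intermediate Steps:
B = 0
R(H, W) = -5 + W/9 + H*(-25 + W)/9 (R(H, W) = -5 + ((W - 25)*H + W)/9 = -5 + ((-25 + W)*H + W)/9 = -5 + (H*(-25 + W) + W)/9 = -5 + (W + H*(-25 + W))/9 = -5 + (W/9 + H*(-25 + W)/9) = -5 + W/9 + H*(-25 + W)/9)
d = 30499/9 (d = (-5 - 25/9*(-19) + (⅑)*(-49) + (⅑)*(-19)*(-49)) - 1*(-3243) = (-5 + 475/9 - 49/9 + 931/9) + 3243 = 1312/9 + 3243 = 30499/9 ≈ 3388.8)
√(√((B*62 - 61) + d) - 18868) = √(√((0*62 - 61) + 30499/9) - 18868) = √(√((0 - 61) + 30499/9) - 18868) = √(√(-61 + 30499/9) - 18868) = √(√(29950/9) - 18868) = √(5*√1198/3 - 18868) = √(-18868 + 5*√1198/3)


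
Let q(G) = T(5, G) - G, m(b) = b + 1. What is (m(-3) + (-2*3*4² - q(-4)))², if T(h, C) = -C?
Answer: 11236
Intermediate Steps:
m(b) = 1 + b
q(G) = -2*G (q(G) = -G - G = -2*G)
(m(-3) + (-2*3*4² - q(-4)))² = ((1 - 3) + (-2*3*4² - (-2)*(-4)))² = (-2 + (-6*16 - 1*8))² = (-2 + (-96 - 8))² = (-2 - 104)² = (-106)² = 11236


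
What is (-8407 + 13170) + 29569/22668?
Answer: 107997253/22668 ≈ 4764.3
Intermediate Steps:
(-8407 + 13170) + 29569/22668 = 4763 + 29569*(1/22668) = 4763 + 29569/22668 = 107997253/22668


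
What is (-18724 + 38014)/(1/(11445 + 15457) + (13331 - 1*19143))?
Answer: -172979860/52118141 ≈ -3.3190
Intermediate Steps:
(-18724 + 38014)/(1/(11445 + 15457) + (13331 - 1*19143)) = 19290/(1/26902 + (13331 - 19143)) = 19290/(1/26902 - 5812) = 19290/(-156354423/26902) = 19290*(-26902/156354423) = -172979860/52118141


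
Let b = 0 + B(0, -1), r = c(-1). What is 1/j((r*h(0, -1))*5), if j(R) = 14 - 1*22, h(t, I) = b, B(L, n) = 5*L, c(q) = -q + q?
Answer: -⅛ ≈ -0.12500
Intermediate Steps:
c(q) = 0
r = 0
b = 0 (b = 0 + 5*0 = 0 + 0 = 0)
h(t, I) = 0
j(R) = -8 (j(R) = 14 - 22 = -8)
1/j((r*h(0, -1))*5) = 1/(-8) = -⅛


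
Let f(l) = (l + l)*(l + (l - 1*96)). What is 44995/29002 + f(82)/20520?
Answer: 155840963/74390130 ≈ 2.0949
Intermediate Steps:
f(l) = 2*l*(-96 + 2*l) (f(l) = (2*l)*(l + (l - 96)) = (2*l)*(l + (-96 + l)) = (2*l)*(-96 + 2*l) = 2*l*(-96 + 2*l))
44995/29002 + f(82)/20520 = 44995/29002 + (4*82*(-48 + 82))/20520 = 44995*(1/29002) + (4*82*34)*(1/20520) = 44995/29002 + 11152*(1/20520) = 44995/29002 + 1394/2565 = 155840963/74390130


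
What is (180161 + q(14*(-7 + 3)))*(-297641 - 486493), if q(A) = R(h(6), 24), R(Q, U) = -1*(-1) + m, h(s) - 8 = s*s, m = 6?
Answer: -141275854512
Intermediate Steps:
h(s) = 8 + s² (h(s) = 8 + s*s = 8 + s²)
R(Q, U) = 7 (R(Q, U) = -1*(-1) + 6 = 1 + 6 = 7)
q(A) = 7
(180161 + q(14*(-7 + 3)))*(-297641 - 486493) = (180161 + 7)*(-297641 - 486493) = 180168*(-784134) = -141275854512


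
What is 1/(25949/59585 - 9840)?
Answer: -59585/586290451 ≈ -0.00010163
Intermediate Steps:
1/(25949/59585 - 9840) = 1/(-586290451/59585) = -59585/586290451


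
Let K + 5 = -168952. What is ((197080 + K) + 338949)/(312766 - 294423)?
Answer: 367072/18343 ≈ 20.012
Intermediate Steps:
K = -168957 (K = -5 - 168952 = -168957)
((197080 + K) + 338949)/(312766 - 294423) = ((197080 - 168957) + 338949)/(312766 - 294423) = (28123 + 338949)/18343 = 367072*(1/18343) = 367072/18343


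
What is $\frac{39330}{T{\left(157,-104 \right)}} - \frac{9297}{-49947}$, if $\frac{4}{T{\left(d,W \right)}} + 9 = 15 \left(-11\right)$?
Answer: $- \frac{28484021796}{16649} \approx -1.7109 \cdot 10^{6}$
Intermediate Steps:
$T{\left(d,W \right)} = - \frac{2}{87}$ ($T{\left(d,W \right)} = \frac{4}{-9 + 15 \left(-11\right)} = \frac{4}{-9 - 165} = \frac{4}{-174} = 4 \left(- \frac{1}{174}\right) = - \frac{2}{87}$)
$\frac{39330}{T{\left(157,-104 \right)}} - \frac{9297}{-49947} = \frac{39330}{- \frac{2}{87}} - \frac{9297}{-49947} = 39330 \left(- \frac{87}{2}\right) - - \frac{3099}{16649} = -1710855 + \frac{3099}{16649} = - \frac{28484021796}{16649}$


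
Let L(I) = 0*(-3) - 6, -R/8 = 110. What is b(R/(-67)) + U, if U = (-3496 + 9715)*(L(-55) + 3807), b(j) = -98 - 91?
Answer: 23638230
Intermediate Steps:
R = -880 (R = -8*110 = -880)
L(I) = -6 (L(I) = 0 - 6 = -6)
b(j) = -189
U = 23638419 (U = (-3496 + 9715)*(-6 + 3807) = 6219*3801 = 23638419)
b(R/(-67)) + U = -189 + 23638419 = 23638230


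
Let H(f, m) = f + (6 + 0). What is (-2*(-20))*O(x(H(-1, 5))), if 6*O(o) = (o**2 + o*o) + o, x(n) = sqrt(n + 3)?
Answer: 320/3 + 40*sqrt(2)/3 ≈ 125.52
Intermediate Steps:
H(f, m) = 6 + f (H(f, m) = f + 6 = 6 + f)
x(n) = sqrt(3 + n)
O(o) = o**2/3 + o/6 (O(o) = ((o**2 + o*o) + o)/6 = ((o**2 + o**2) + o)/6 = (2*o**2 + o)/6 = (o + 2*o**2)/6 = o**2/3 + o/6)
(-2*(-20))*O(x(H(-1, 5))) = (-2*(-20))*(sqrt(3 + (6 - 1))*(1 + 2*sqrt(3 + (6 - 1)))/6) = 40*(sqrt(3 + 5)*(1 + 2*sqrt(3 + 5))/6) = 40*(sqrt(8)*(1 + 2*sqrt(8))/6) = 40*((2*sqrt(2))*(1 + 2*(2*sqrt(2)))/6) = 40*((2*sqrt(2))*(1 + 4*sqrt(2))/6) = 40*(sqrt(2)*(1 + 4*sqrt(2))/3) = 40*sqrt(2)*(1 + 4*sqrt(2))/3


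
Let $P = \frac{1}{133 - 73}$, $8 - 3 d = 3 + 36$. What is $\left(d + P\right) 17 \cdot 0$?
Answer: $0$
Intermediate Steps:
$d = - \frac{31}{3}$ ($d = \frac{8}{3} - \frac{3 + 36}{3} = \frac{8}{3} - 13 = - \frac{31}{3} \approx -10.333$)
$P = \frac{1}{60} \approx 0.016667$
$\left(d + P\right) 17 \cdot 0 = \left(- \frac{31}{3} + \frac{1}{60}\right) 17 \cdot 0 = \left(- \frac{619}{60}\right) 0 = 0$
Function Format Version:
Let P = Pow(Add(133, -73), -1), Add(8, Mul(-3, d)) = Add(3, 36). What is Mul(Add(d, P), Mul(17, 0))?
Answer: 0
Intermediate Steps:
d = Rational(-31, 3) (d = Add(Rational(8, 3), Mul(Rational(-1, 3), Add(3, 36))) = Add(Rational(8, 3), Mul(Rational(-1, 3), 39)) = Add(Rational(8, 3), -13) = Rational(-31, 3) ≈ -10.333)
P = Rational(1, 60) (P = Pow(60, -1) = Rational(1, 60) ≈ 0.016667)
Mul(Add(d, P), Mul(17, 0)) = Mul(Add(Rational(-31, 3), Rational(1, 60)), Mul(17, 0)) = Mul(Rational(-619, 60), 0) = 0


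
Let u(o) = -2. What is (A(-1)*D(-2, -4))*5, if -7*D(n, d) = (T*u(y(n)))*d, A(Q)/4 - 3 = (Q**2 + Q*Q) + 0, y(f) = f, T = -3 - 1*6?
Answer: 7200/7 ≈ 1028.6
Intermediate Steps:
T = -9 (T = -3 - 6 = -9)
A(Q) = 12 + 8*Q**2 (A(Q) = 12 + 4*((Q**2 + Q*Q) + 0) = 12 + 4*((Q**2 + Q**2) + 0) = 12 + 4*(2*Q**2 + 0) = 12 + 4*(2*Q**2) = 12 + 8*Q**2)
D(n, d) = -18*d/7 (D(n, d) = -(-9*(-2))*d/7 = -18*d/7)
(A(-1)*D(-2, -4))*5 = ((12 + 8*(-1)**2)*(-18/7*(-4)))*5 = ((12 + 8*1)*(72/7))*5 = ((12 + 8)*(72/7))*5 = (20*(72/7))*5 = (1440/7)*5 = 7200/7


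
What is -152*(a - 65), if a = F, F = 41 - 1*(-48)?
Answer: -3648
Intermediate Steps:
F = 89 (F = 41 + 48 = 89)
a = 89
-152*(a - 65) = -152*(89 - 65) = -152*24 = -3648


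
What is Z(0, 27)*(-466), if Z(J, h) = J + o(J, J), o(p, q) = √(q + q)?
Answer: 0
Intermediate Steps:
o(p, q) = √2*√q (o(p, q) = √(2*q) = √2*√q)
Z(J, h) = J + √2*√J
Z(0, 27)*(-466) = (0 + √2*√0)*(-466) = (0 + √2*0)*(-466) = (0 + 0)*(-466) = 0*(-466) = 0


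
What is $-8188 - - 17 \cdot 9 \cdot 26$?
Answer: $-4210$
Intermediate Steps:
$-8188 - - 17 \cdot 9 \cdot 26 = -8188 - \left(-17\right) 234 = -8188 - -3978 = -8188 + 3978 = -4210$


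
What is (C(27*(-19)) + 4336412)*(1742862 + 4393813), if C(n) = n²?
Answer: 28226133733175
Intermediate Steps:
(C(27*(-19)) + 4336412)*(1742862 + 4393813) = ((27*(-19))² + 4336412)*(1742862 + 4393813) = ((-513)² + 4336412)*6136675 = (263169 + 4336412)*6136675 = 4599581*6136675 = 28226133733175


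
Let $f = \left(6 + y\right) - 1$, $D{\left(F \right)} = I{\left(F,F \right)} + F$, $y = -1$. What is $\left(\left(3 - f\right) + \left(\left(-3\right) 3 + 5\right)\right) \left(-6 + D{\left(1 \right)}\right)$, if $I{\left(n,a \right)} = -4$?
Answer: $45$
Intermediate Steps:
$D{\left(F \right)} = -4 + F$
$f = 4$ ($f = \left(6 - 1\right) - 1 = 5 - 1 = 4$)
$\left(\left(3 - f\right) + \left(\left(-3\right) 3 + 5\right)\right) \left(-6 + D{\left(1 \right)}\right) = \left(\left(3 - 4\right) + \left(\left(-3\right) 3 + 5\right)\right) \left(-6 + \left(-4 + 1\right)\right) = \left(\left(3 - 4\right) + \left(-9 + 5\right)\right) \left(-6 - 3\right) = \left(-1 - 4\right) \left(-9\right) = \left(-5\right) \left(-9\right) = 45$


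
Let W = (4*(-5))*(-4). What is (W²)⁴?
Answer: 1677721600000000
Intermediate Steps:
W = 80 (W = -20*(-4) = 80)
(W²)⁴ = (80²)⁴ = 6400⁴ = 1677721600000000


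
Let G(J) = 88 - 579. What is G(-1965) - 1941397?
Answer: -1941888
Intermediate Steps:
G(J) = -491
G(-1965) - 1941397 = -491 - 1941397 = -1941888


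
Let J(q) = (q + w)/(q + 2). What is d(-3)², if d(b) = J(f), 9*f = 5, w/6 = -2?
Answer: 10609/529 ≈ 20.055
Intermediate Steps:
w = -12 (w = 6*(-2) = -12)
f = 5/9 (f = (⅑)*5 = 5/9 ≈ 0.55556)
J(q) = (-12 + q)/(2 + q) (J(q) = (q - 12)/(q + 2) = (-12 + q)/(2 + q))
d(b) = -103/23 (d(b) = (-12 + 5/9)/(2 + 5/9) = -103/9/(23/9) = (9/23)*(-103/9) = -103/23)
d(-3)² = (-103/23)² = 10609/529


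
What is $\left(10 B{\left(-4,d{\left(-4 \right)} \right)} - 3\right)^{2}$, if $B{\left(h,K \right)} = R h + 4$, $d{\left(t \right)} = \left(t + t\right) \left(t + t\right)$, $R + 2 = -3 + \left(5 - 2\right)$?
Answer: $13689$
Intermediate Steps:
$R = -2$ ($R = -2 + \left(-3 + \left(5 - 2\right)\right) = -2 + \left(-3 + 3\right) = -2 + 0 = -2$)
$d{\left(t \right)} = 4 t^{2}$ ($d{\left(t \right)} = 2 t 2 t = 4 t^{2}$)
$B{\left(h,K \right)} = 4 - 2 h$ ($B{\left(h,K \right)} = - 2 h + 4 = 4 - 2 h$)
$\left(10 B{\left(-4,d{\left(-4 \right)} \right)} - 3\right)^{2} = \left(10 \left(4 - -8\right) - 3\right)^{2} = \left(10 \left(4 + 8\right) - 3\right)^{2} = \left(10 \cdot 12 - 3\right)^{2} = \left(120 - 3\right)^{2} = 117^{2} = 13689$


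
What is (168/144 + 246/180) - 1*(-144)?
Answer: 2198/15 ≈ 146.53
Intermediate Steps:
(168/144 + 246/180) - 1*(-144) = (168*(1/144) + 246*(1/180)) + 144 = (7/6 + 41/30) + 144 = 38/15 + 144 = 2198/15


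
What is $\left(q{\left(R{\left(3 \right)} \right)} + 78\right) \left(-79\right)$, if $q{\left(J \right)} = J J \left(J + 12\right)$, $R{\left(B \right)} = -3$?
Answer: $-12561$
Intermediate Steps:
$q{\left(J \right)} = J^{2} \left(12 + J\right)$
$\left(q{\left(R{\left(3 \right)} \right)} + 78\right) \left(-79\right) = \left(\left(-3\right)^{2} \left(12 - 3\right) + 78\right) \left(-79\right) = \left(9 \cdot 9 + 78\right) \left(-79\right) = \left(81 + 78\right) \left(-79\right) = 159 \left(-79\right) = -12561$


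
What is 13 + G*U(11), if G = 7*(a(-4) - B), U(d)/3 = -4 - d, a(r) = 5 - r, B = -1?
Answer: -3137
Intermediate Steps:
U(d) = -12 - 3*d (U(d) = 3*(-4 - d) = -12 - 3*d)
G = 70 (G = 7*((5 - 1*(-4)) - 1*(-1)) = 7*((5 + 4) + 1) = 7*(9 + 1) = 7*10 = 70)
13 + G*U(11) = 13 + 70*(-12 - 3*11) = 13 + 70*(-12 - 33) = 13 + 70*(-45) = 13 - 3150 = -3137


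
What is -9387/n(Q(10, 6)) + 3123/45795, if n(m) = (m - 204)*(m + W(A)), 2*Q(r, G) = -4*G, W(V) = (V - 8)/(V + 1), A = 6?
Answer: -2541887/732720 ≈ -3.4691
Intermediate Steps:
W(V) = (-8 + V)/(1 + V)
Q(r, G) = -2*G (Q(r, G) = (-4*G)/2 = -2*G)
n(m) = (-204 + m)*(-2/7 + m) (n(m) = (m - 204)*(m + (-8 + 6)/(1 + 6)) = (-204 + m)*(m - 2/7) = (-204 + m)*(-2/7 + m))
-9387/n(Q(10, 6)) + 3123/45795 = -9387/(408/7 + (-2*6)**2 - (-2860)*6/7) + 3123/45795 = -9387/(408/7 + (-12)**2 - 1430/7*(-12)) + 3123*(1/45795) = -9387/(408/7 + 144 + 17160/7) + 1041/15265 = -9387/18576/7 + 1041/15265 = -9387*7/18576 + 1041/15265 = -7301/2064 + 1041/15265 = -2541887/732720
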